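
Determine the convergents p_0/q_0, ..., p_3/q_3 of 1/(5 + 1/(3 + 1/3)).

Using the convergent recurrence p_i = a_i*p_{i-1} + p_{i-2}, q_i = a_i*q_{i-1} + q_{i-2} with p_{-2}=0, p_{-1}=1, q_{-2}=1, q_{-1}=0:
  i=0: a_0=0, p_0 = 0*1 + 0 = 0, q_0 = 0*0 + 1 = 1.
  i=1: a_1=5, p_1 = 5*0 + 1 = 1, q_1 = 5*1 + 0 = 5.
  i=2: a_2=3, p_2 = 3*1 + 0 = 3, q_2 = 3*5 + 1 = 16.
  i=3: a_3=3, p_3 = 3*3 + 1 = 10, q_3 = 3*16 + 5 = 53.

0/1, 1/5, 3/16, 10/53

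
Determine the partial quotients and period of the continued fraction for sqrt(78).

Write x_i = (sqrt(78) + m_i)/d_i with (m_0, d_0) = (0, 1). a_0 = floor(sqrt(78)) = 8, since 8^2 = 64 <= 78 < 81 = 9^2.
Iterate m_{i+1} = d_i*a_i - m_i, d_{i+1} = (78 - m_{i+1}^2)/d_i, a_{i+1} = floor((a_0 + m_{i+1})/d_{i+1}):
  m_1 = 1*8 - 0 = 8, d_1 = (78 - 8^2)/1 = 14/1 = 14, a_1 = floor((8 + 8)/14) = 1.
  m_2 = 14*1 - 8 = 6, d_2 = (78 - 6^2)/14 = 42/14 = 3, a_2 = floor((8 + 6)/3) = 4.
  m_3 = 3*4 - 6 = 6, d_3 = (78 - 6^2)/3 = 42/3 = 14, a_3 = floor((8 + 6)/14) = 1.
  m_4 = 14*1 - 6 = 8, d_4 = (78 - 8^2)/14 = 14/14 = 1, a_4 = floor((8 + 8)/1) = 16.
  m_5 = 1*16 - 8 = 8, d_5 = (78 - 8^2)/1 = 14/1 = 14: (m_5, d_5) = (m_1, d_1) = (8, 14), so from here the quotients repeat a_1, ..., a_4; the period length is 4.
Hence the expansion of sqrt(78) is a_0 = 8 followed by the repeating block 1, 4, 1, 16 (period 4).

[8; (1, 4, 1, 16)]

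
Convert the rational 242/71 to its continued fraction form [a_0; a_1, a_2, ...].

Run the Euclidean algorithm on 242 and 71; the successive quotients are the partial quotients a_0, a_1, ... (each step inverts the fractional part left over by the previous one):
  242 = 3*71 + 29, so a_0 = 3.
  71 = 2*29 + 13, so a_1 = 2.
  29 = 2*13 + 3, so a_2 = 2.
  13 = 4*3 + 1, so a_3 = 4.
  3 = 3*1 + 0, so a_4 = 3.
The remainder reaches 0 after 5 divisions, so the expansion has 5 partial quotients, read off in order.

[3; 2, 2, 4, 3]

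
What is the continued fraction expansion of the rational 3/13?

[0; 4, 3]

Run the Euclidean algorithm on 3 and 13; the successive quotients are the partial quotients a_0, a_1, ... (each step inverts the fractional part left over by the previous one):
  3 = 0*13 + 3, so a_0 = 0.
  13 = 4*3 + 1, so a_1 = 4.
  3 = 3*1 + 0, so a_2 = 3.
The remainder reaches 0 after 3 divisions, so the expansion has 3 partial quotients, read off in order.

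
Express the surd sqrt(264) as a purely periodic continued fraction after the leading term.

[16; (4, 32)]

Write x_i = (sqrt(264) + m_i)/d_i with (m_0, d_0) = (0, 1). a_0 = floor(sqrt(264)) = 16, since 16^2 = 256 <= 264 < 289 = 17^2.
Iterate m_{i+1} = d_i*a_i - m_i, d_{i+1} = (264 - m_{i+1}^2)/d_i, a_{i+1} = floor((a_0 + m_{i+1})/d_{i+1}):
  m_1 = 1*16 - 0 = 16, d_1 = (264 - 16^2)/1 = 8/1 = 8, a_1 = floor((16 + 16)/8) = 4.
  m_2 = 8*4 - 16 = 16, d_2 = (264 - 16^2)/8 = 8/8 = 1, a_2 = floor((16 + 16)/1) = 32.
  m_3 = 1*32 - 16 = 16, d_3 = (264 - 16^2)/1 = 8/1 = 8: (m_3, d_3) = (m_1, d_1) = (16, 8), so from here the quotients repeat a_1, a_2; the period length is 2.
Hence the expansion of sqrt(264) is a_0 = 16 followed by the repeating block 4, 32 (period 2).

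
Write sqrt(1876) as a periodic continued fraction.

[43; (3, 5, 12, 5, 3, 86)]

Write x_i = (sqrt(1876) + m_i)/d_i with (m_0, d_0) = (0, 1). a_0 = floor(sqrt(1876)) = 43, since 43^2 = 1849 <= 1876 < 1936 = 44^2.
Iterate m_{i+1} = d_i*a_i - m_i, d_{i+1} = (1876 - m_{i+1}^2)/d_i, a_{i+1} = floor((a_0 + m_{i+1})/d_{i+1}):
  m_1 = 1*43 - 0 = 43, d_1 = (1876 - 43^2)/1 = 27/1 = 27, a_1 = floor((43 + 43)/27) = 3.
  m_2 = 27*3 - 43 = 38, d_2 = (1876 - 38^2)/27 = 432/27 = 16, a_2 = floor((43 + 38)/16) = 5.
  m_3 = 16*5 - 38 = 42, d_3 = (1876 - 42^2)/16 = 112/16 = 7, a_3 = floor((43 + 42)/7) = 12.
  m_4 = 7*12 - 42 = 42, d_4 = (1876 - 42^2)/7 = 112/7 = 16, a_4 = floor((43 + 42)/16) = 5.
  m_5 = 16*5 - 42 = 38, d_5 = (1876 - 38^2)/16 = 432/16 = 27, a_5 = floor((43 + 38)/27) = 3.
  m_6 = 27*3 - 38 = 43, d_6 = (1876 - 43^2)/27 = 27/27 = 1, a_6 = floor((43 + 43)/1) = 86.
  m_7 = 1*86 - 43 = 43, d_7 = (1876 - 43^2)/1 = 27/1 = 27: (m_7, d_7) = (m_1, d_1) = (43, 27), so from here the quotients repeat a_1, ..., a_6; the period length is 6.
Hence the expansion of sqrt(1876) is a_0 = 43 followed by the repeating block 3, 5, 12, 5, 3, 86 (period 6).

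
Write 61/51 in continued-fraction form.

[1; 5, 10]

Run the Euclidean algorithm on 61 and 51; the successive quotients are the partial quotients a_0, a_1, ... (each step inverts the fractional part left over by the previous one):
  61 = 1*51 + 10, so a_0 = 1.
  51 = 5*10 + 1, so a_1 = 5.
  10 = 10*1 + 0, so a_2 = 10.
The remainder reaches 0 after 3 divisions, so the expansion has 3 partial quotients, read off in order.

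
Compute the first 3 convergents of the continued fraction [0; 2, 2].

Using the convergent recurrence p_i = a_i*p_{i-1} + p_{i-2}, q_i = a_i*q_{i-1} + q_{i-2} with p_{-2}=0, p_{-1}=1, q_{-2}=1, q_{-1}=0:
  i=0: a_0=0, p_0 = 0*1 + 0 = 0, q_0 = 0*0 + 1 = 1.
  i=1: a_1=2, p_1 = 2*0 + 1 = 1, q_1 = 2*1 + 0 = 2.
  i=2: a_2=2, p_2 = 2*1 + 0 = 2, q_2 = 2*2 + 1 = 5.

0/1, 1/2, 2/5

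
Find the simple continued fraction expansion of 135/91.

Run the Euclidean algorithm on 135 and 91; the successive quotients are the partial quotients a_0, a_1, ... (each step inverts the fractional part left over by the previous one):
  135 = 1*91 + 44, so a_0 = 1.
  91 = 2*44 + 3, so a_1 = 2.
  44 = 14*3 + 2, so a_2 = 14.
  3 = 1*2 + 1, so a_3 = 1.
  2 = 2*1 + 0, so a_4 = 2.
The remainder reaches 0 after 5 divisions, so the expansion has 5 partial quotients, read off in order.

[1; 2, 14, 1, 2]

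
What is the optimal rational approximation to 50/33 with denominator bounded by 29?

44/29

Expand x = 50/33 as a continued fraction with the Euclidean algorithm:
  50 = 1*33 + 17, so a_0 = 1.
  33 = 1*17 + 16, so a_1 = 1.
  17 = 1*16 + 1, so a_2 = 1.
  16 = 16*1 + 0, so a_3 = 16.
so x = [1; 1, 1, 16].
Convergents (p_i = a_i*p_{i-1} + p_{i-2}, q_i = a_i*q_{i-1} + q_{i-2} with p_{-2}=0, p_{-1}=1, q_{-2}=1, q_{-1}=0), until the denominator exceeds 29:
  i=0: a_0=1, p_0 = 1*1 + 0 = 1, q_0 = 1*0 + 1 = 1.
  i=1: a_1=1, p_1 = 1*1 + 1 = 2, q_1 = 1*1 + 0 = 1.
  i=2: a_2=1, p_2 = 1*2 + 1 = 3, q_2 = 1*1 + 1 = 2.
  i=3: a_3=16, p_3 = 16*3 + 2 = 50, q_3 = 16*2 + 1 = 33.
q_3 = 33 > 29, so the last convergent with denominator <= 29 is p_2/q_2 = 3/2.
The closest fraction with denominator <= 29 is either p_2/q_2 or the intermediate fraction (k*p_2 + p_1)/(k*q_2 + q_1) with the largest k >= 1 whose denominator stays <= 29; these approach x as k grows, and every other convergent or intermediate fraction in range is farther away.
Largest k: floor((29 - q_1)/q_2) = floor((29 - 1)/2) = 14.
That gives (14*3 + 2)/(14*2 + 1) = 44/29.
Compare the errors: |x - 3/2| = |50*2 - 3*33|/(33*2) = 1/66, and |x - 44/29| = |50*29 - 44*33|/(33*29) = 2/957.
Cross-multiplying, 2*66 = 132 < 957 = 1*957, so 2/957 is smaller: the intermediate fraction 44/29 is closer to x than 3/2.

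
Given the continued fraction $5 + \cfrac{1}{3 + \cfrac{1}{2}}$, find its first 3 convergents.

5/1, 16/3, 37/7

Using the convergent recurrence p_i = a_i*p_{i-1} + p_{i-2}, q_i = a_i*q_{i-1} + q_{i-2} with p_{-2}=0, p_{-1}=1, q_{-2}=1, q_{-1}=0:
  i=0: a_0=5, p_0 = 5*1 + 0 = 5, q_0 = 5*0 + 1 = 1.
  i=1: a_1=3, p_1 = 3*5 + 1 = 16, q_1 = 3*1 + 0 = 3.
  i=2: a_2=2, p_2 = 2*16 + 5 = 37, q_2 = 2*3 + 1 = 7.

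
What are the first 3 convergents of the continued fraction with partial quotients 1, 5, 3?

1/1, 6/5, 19/16

Using the convergent recurrence p_i = a_i*p_{i-1} + p_{i-2}, q_i = a_i*q_{i-1} + q_{i-2} with p_{-2}=0, p_{-1}=1, q_{-2}=1, q_{-1}=0:
  i=0: a_0=1, p_0 = 1*1 + 0 = 1, q_0 = 1*0 + 1 = 1.
  i=1: a_1=5, p_1 = 5*1 + 1 = 6, q_1 = 5*1 + 0 = 5.
  i=2: a_2=3, p_2 = 3*6 + 1 = 19, q_2 = 3*5 + 1 = 16.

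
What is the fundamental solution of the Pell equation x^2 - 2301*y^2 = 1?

(x, y) = (1535, 32)

First expand sqrt(2301) as a continued fraction. With x_i = (sqrt(2301) + m_i)/d_i and (m_0, d_0) = (0, 1): a_0 = floor(sqrt(2301)) = 47, since 47^2 = 2209 <= 2301 < 2304 = 48^2.
Iterate m_{i+1} = d_i*a_i - m_i, d_{i+1} = (2301 - m_{i+1}^2)/d_i, a_{i+1} = floor((a_0 + m_{i+1})/d_{i+1}):
  m_1 = 1*47 - 0 = 47, d_1 = (2301 - 47^2)/1 = 92/1 = 92, a_1 = floor((47 + 47)/92) = 1.
  m_2 = 92*1 - 47 = 45, d_2 = (2301 - 45^2)/92 = 276/92 = 3, a_2 = floor((47 + 45)/3) = 30.
  m_3 = 3*30 - 45 = 45, d_3 = (2301 - 45^2)/3 = 276/3 = 92, a_3 = floor((47 + 45)/92) = 1.
  m_4 = 92*1 - 45 = 47, d_4 = (2301 - 47^2)/92 = 92/92 = 1, a_4 = floor((47 + 47)/1) = 94.
  m_5 = 1*94 - 47 = 47, d_5 = (2301 - 47^2)/1 = 92/1 = 92: (m_5, d_5) = (m_1, d_1) = (47, 92), so from here the quotients repeat a_1, ..., a_4; the period length is 4.
So sqrt(2301) = [47; (1, 30, 1, 94)] with period length k = 4.
k is even, so the fundamental solution of x^2 - 2301y^2 = 1 is (p_{k-1}, q_{k-1}) = (p_3, q_3); compute convergents through index 3.
Convergents (p_i = a_i*p_{i-1} + p_{i-2}, q_i = a_i*q_{i-1} + q_{i-2} with p_{-2}=0, p_{-1}=1, q_{-2}=1, q_{-1}=0):
  i=0: a_0=47, p_0 = 47*1 + 0 = 47, q_0 = 47*0 + 1 = 1.
  i=1: a_1=1, p_1 = 1*47 + 1 = 48, q_1 = 1*1 + 0 = 1.
  i=2: a_2=30, p_2 = 30*48 + 47 = 1487, q_2 = 30*1 + 1 = 31.
  i=3: a_3=1, p_3 = 1*1487 + 48 = 1535, q_3 = 1*31 + 1 = 32.
Check: 1535^2 - 2301*32^2 = 2356225 - 2356224 = 1, so (x, y) = (1535, 32) solves the equation, and by the theorem it is the least positive solution.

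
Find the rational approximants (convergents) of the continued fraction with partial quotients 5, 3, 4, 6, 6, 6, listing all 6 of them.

Using the convergent recurrence p_i = a_i*p_{i-1} + p_{i-2}, q_i = a_i*q_{i-1} + q_{i-2} with p_{-2}=0, p_{-1}=1, q_{-2}=1, q_{-1}=0:
  i=0: a_0=5, p_0 = 5*1 + 0 = 5, q_0 = 5*0 + 1 = 1.
  i=1: a_1=3, p_1 = 3*5 + 1 = 16, q_1 = 3*1 + 0 = 3.
  i=2: a_2=4, p_2 = 4*16 + 5 = 69, q_2 = 4*3 + 1 = 13.
  i=3: a_3=6, p_3 = 6*69 + 16 = 430, q_3 = 6*13 + 3 = 81.
  i=4: a_4=6, p_4 = 6*430 + 69 = 2649, q_4 = 6*81 + 13 = 499.
  i=5: a_5=6, p_5 = 6*2649 + 430 = 16324, q_5 = 6*499 + 81 = 3075.

5/1, 16/3, 69/13, 430/81, 2649/499, 16324/3075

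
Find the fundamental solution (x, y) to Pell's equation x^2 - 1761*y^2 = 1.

First expand sqrt(1761) as a continued fraction. With x_i = (sqrt(1761) + m_i)/d_i and (m_0, d_0) = (0, 1): a_0 = floor(sqrt(1761)) = 41, since 41^2 = 1681 <= 1761 < 1764 = 42^2.
Iterate m_{i+1} = d_i*a_i - m_i, d_{i+1} = (1761 - m_{i+1}^2)/d_i, a_{i+1} = floor((a_0 + m_{i+1})/d_{i+1}):
  m_1 = 1*41 - 0 = 41, d_1 = (1761 - 41^2)/1 = 80/1 = 80, a_1 = floor((41 + 41)/80) = 1.
  m_2 = 80*1 - 41 = 39, d_2 = (1761 - 39^2)/80 = 240/80 = 3, a_2 = floor((41 + 39)/3) = 26.
  m_3 = 3*26 - 39 = 39, d_3 = (1761 - 39^2)/3 = 240/3 = 80, a_3 = floor((41 + 39)/80) = 1.
  m_4 = 80*1 - 39 = 41, d_4 = (1761 - 41^2)/80 = 80/80 = 1, a_4 = floor((41 + 41)/1) = 82.
  m_5 = 1*82 - 41 = 41, d_5 = (1761 - 41^2)/1 = 80/1 = 80: (m_5, d_5) = (m_1, d_1) = (41, 80), so from here the quotients repeat a_1, ..., a_4; the period length is 4.
So sqrt(1761) = [41; (1, 26, 1, 82)] with period length k = 4.
k is even, so the fundamental solution of x^2 - 1761y^2 = 1 is (p_{k-1}, q_{k-1}) = (p_3, q_3); compute convergents through index 3.
Convergents (p_i = a_i*p_{i-1} + p_{i-2}, q_i = a_i*q_{i-1} + q_{i-2} with p_{-2}=0, p_{-1}=1, q_{-2}=1, q_{-1}=0):
  i=0: a_0=41, p_0 = 41*1 + 0 = 41, q_0 = 41*0 + 1 = 1.
  i=1: a_1=1, p_1 = 1*41 + 1 = 42, q_1 = 1*1 + 0 = 1.
  i=2: a_2=26, p_2 = 26*42 + 41 = 1133, q_2 = 26*1 + 1 = 27.
  i=3: a_3=1, p_3 = 1*1133 + 42 = 1175, q_3 = 1*27 + 1 = 28.
Check: 1175^2 - 1761*28^2 = 1380625 - 1380624 = 1, so (x, y) = (1175, 28) solves the equation, and by the theorem it is the least positive solution.

(x, y) = (1175, 28)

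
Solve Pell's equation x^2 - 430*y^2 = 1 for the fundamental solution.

(x, y) = (2862251, 138030)

First expand sqrt(430) as a continued fraction. With x_i = (sqrt(430) + m_i)/d_i and (m_0, d_0) = (0, 1): a_0 = floor(sqrt(430)) = 20, since 20^2 = 400 <= 430 < 441 = 21^2.
Iterate m_{i+1} = d_i*a_i - m_i, d_{i+1} = (430 - m_{i+1}^2)/d_i, a_{i+1} = floor((a_0 + m_{i+1})/d_{i+1}):
  m_1 = 1*20 - 0 = 20, d_1 = (430 - 20^2)/1 = 30/1 = 30, a_1 = floor((20 + 20)/30) = 1.
  m_2 = 30*1 - 20 = 10, d_2 = (430 - 10^2)/30 = 330/30 = 11, a_2 = floor((20 + 10)/11) = 2.
  m_3 = 11*2 - 10 = 12, d_3 = (430 - 12^2)/11 = 286/11 = 26, a_3 = floor((20 + 12)/26) = 1.
  m_4 = 26*1 - 12 = 14, d_4 = (430 - 14^2)/26 = 234/26 = 9, a_4 = floor((20 + 14)/9) = 3.
  m_5 = 9*3 - 14 = 13, d_5 = (430 - 13^2)/9 = 261/9 = 29, a_5 = floor((20 + 13)/29) = 1.
  m_6 = 29*1 - 13 = 16, d_6 = (430 - 16^2)/29 = 174/29 = 6, a_6 = floor((20 + 16)/6) = 6.
  m_7 = 6*6 - 16 = 20, d_7 = (430 - 20^2)/6 = 30/6 = 5, a_7 = floor((20 + 20)/5) = 8.
  m_8 = 5*8 - 20 = 20, d_8 = (430 - 20^2)/5 = 30/5 = 6, a_8 = floor((20 + 20)/6) = 6.
  m_9 = 6*6 - 20 = 16, d_9 = (430 - 16^2)/6 = 174/6 = 29, a_9 = floor((20 + 16)/29) = 1.
  m_10 = 29*1 - 16 = 13, d_10 = (430 - 13^2)/29 = 261/29 = 9, a_10 = floor((20 + 13)/9) = 3.
  m_11 = 9*3 - 13 = 14, d_11 = (430 - 14^2)/9 = 234/9 = 26, a_11 = floor((20 + 14)/26) = 1.
  m_12 = 26*1 - 14 = 12, d_12 = (430 - 12^2)/26 = 286/26 = 11, a_12 = floor((20 + 12)/11) = 2.
  m_13 = 11*2 - 12 = 10, d_13 = (430 - 10^2)/11 = 330/11 = 30, a_13 = floor((20 + 10)/30) = 1.
  m_14 = 30*1 - 10 = 20, d_14 = (430 - 20^2)/30 = 30/30 = 1, a_14 = floor((20 + 20)/1) = 40.
  m_15 = 1*40 - 20 = 20, d_15 = (430 - 20^2)/1 = 30/1 = 30: (m_15, d_15) = (m_1, d_1) = (20, 30), so from here the quotients repeat a_1, ..., a_14; the period length is 14.
So sqrt(430) = [20; (1, 2, 1, 3, 1, 6, 8, 6, 1, 3, 1, 2, 1, 40)] with period length k = 14.
k is even, so the fundamental solution of x^2 - 430y^2 = 1 is (p_{k-1}, q_{k-1}) = (p_13, q_13); compute convergents through index 13.
Convergents (p_i = a_i*p_{i-1} + p_{i-2}, q_i = a_i*q_{i-1} + q_{i-2} with p_{-2}=0, p_{-1}=1, q_{-2}=1, q_{-1}=0):
  i=0: a_0=20, p_0 = 20*1 + 0 = 20, q_0 = 20*0 + 1 = 1.
  i=1: a_1=1, p_1 = 1*20 + 1 = 21, q_1 = 1*1 + 0 = 1.
  i=2: a_2=2, p_2 = 2*21 + 20 = 62, q_2 = 2*1 + 1 = 3.
  i=3: a_3=1, p_3 = 1*62 + 21 = 83, q_3 = 1*3 + 1 = 4.
  i=4: a_4=3, p_4 = 3*83 + 62 = 311, q_4 = 3*4 + 3 = 15.
  i=5: a_5=1, p_5 = 1*311 + 83 = 394, q_5 = 1*15 + 4 = 19.
  i=6: a_6=6, p_6 = 6*394 + 311 = 2675, q_6 = 6*19 + 15 = 129.
  i=7: a_7=8, p_7 = 8*2675 + 394 = 21794, q_7 = 8*129 + 19 = 1051.
  i=8: a_8=6, p_8 = 6*21794 + 2675 = 133439, q_8 = 6*1051 + 129 = 6435.
  i=9: a_9=1, p_9 = 1*133439 + 21794 = 155233, q_9 = 1*6435 + 1051 = 7486.
  i=10: a_10=3, p_10 = 3*155233 + 133439 = 599138, q_10 = 3*7486 + 6435 = 28893.
  i=11: a_11=1, p_11 = 1*599138 + 155233 = 754371, q_11 = 1*28893 + 7486 = 36379.
  i=12: a_12=2, p_12 = 2*754371 + 599138 = 2107880, q_12 = 2*36379 + 28893 = 101651.
  i=13: a_13=1, p_13 = 1*2107880 + 754371 = 2862251, q_13 = 1*101651 + 36379 = 138030.
Check: 2862251^2 - 430*138030^2 = 8192480787001 - 8192480787000 = 1, so (x, y) = (2862251, 138030) solves the equation, and by the theorem it is the least positive solution.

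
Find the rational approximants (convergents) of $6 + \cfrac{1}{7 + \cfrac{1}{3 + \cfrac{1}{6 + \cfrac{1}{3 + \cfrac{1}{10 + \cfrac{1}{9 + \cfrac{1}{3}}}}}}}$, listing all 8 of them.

6/1, 43/7, 135/22, 853/139, 2694/439, 27793/4529, 252831/41200, 786286/128129

Using the convergent recurrence p_i = a_i*p_{i-1} + p_{i-2}, q_i = a_i*q_{i-1} + q_{i-2} with p_{-2}=0, p_{-1}=1, q_{-2}=1, q_{-1}=0:
  i=0: a_0=6, p_0 = 6*1 + 0 = 6, q_0 = 6*0 + 1 = 1.
  i=1: a_1=7, p_1 = 7*6 + 1 = 43, q_1 = 7*1 + 0 = 7.
  i=2: a_2=3, p_2 = 3*43 + 6 = 135, q_2 = 3*7 + 1 = 22.
  i=3: a_3=6, p_3 = 6*135 + 43 = 853, q_3 = 6*22 + 7 = 139.
  i=4: a_4=3, p_4 = 3*853 + 135 = 2694, q_4 = 3*139 + 22 = 439.
  i=5: a_5=10, p_5 = 10*2694 + 853 = 27793, q_5 = 10*439 + 139 = 4529.
  i=6: a_6=9, p_6 = 9*27793 + 2694 = 252831, q_6 = 9*4529 + 439 = 41200.
  i=7: a_7=3, p_7 = 3*252831 + 27793 = 786286, q_7 = 3*41200 + 4529 = 128129.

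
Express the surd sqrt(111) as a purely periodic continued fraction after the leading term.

Write x_i = (sqrt(111) + m_i)/d_i with (m_0, d_0) = (0, 1). a_0 = floor(sqrt(111)) = 10, since 10^2 = 100 <= 111 < 121 = 11^2.
Iterate m_{i+1} = d_i*a_i - m_i, d_{i+1} = (111 - m_{i+1}^2)/d_i, a_{i+1} = floor((a_0 + m_{i+1})/d_{i+1}):
  m_1 = 1*10 - 0 = 10, d_1 = (111 - 10^2)/1 = 11/1 = 11, a_1 = floor((10 + 10)/11) = 1.
  m_2 = 11*1 - 10 = 1, d_2 = (111 - 1^2)/11 = 110/11 = 10, a_2 = floor((10 + 1)/10) = 1.
  m_3 = 10*1 - 1 = 9, d_3 = (111 - 9^2)/10 = 30/10 = 3, a_3 = floor((10 + 9)/3) = 6.
  m_4 = 3*6 - 9 = 9, d_4 = (111 - 9^2)/3 = 30/3 = 10, a_4 = floor((10 + 9)/10) = 1.
  m_5 = 10*1 - 9 = 1, d_5 = (111 - 1^2)/10 = 110/10 = 11, a_5 = floor((10 + 1)/11) = 1.
  m_6 = 11*1 - 1 = 10, d_6 = (111 - 10^2)/11 = 11/11 = 1, a_6 = floor((10 + 10)/1) = 20.
  m_7 = 1*20 - 10 = 10, d_7 = (111 - 10^2)/1 = 11/1 = 11: (m_7, d_7) = (m_1, d_1) = (10, 11), so from here the quotients repeat a_1, ..., a_6; the period length is 6.
Hence the expansion of sqrt(111) is a_0 = 10 followed by the repeating block 1, 1, 6, 1, 1, 20 (period 6).

[10; (1, 1, 6, 1, 1, 20)]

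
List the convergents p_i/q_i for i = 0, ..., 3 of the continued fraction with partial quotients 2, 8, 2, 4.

2/1, 17/8, 36/17, 161/76

Using the convergent recurrence p_i = a_i*p_{i-1} + p_{i-2}, q_i = a_i*q_{i-1} + q_{i-2} with p_{-2}=0, p_{-1}=1, q_{-2}=1, q_{-1}=0:
  i=0: a_0=2, p_0 = 2*1 + 0 = 2, q_0 = 2*0 + 1 = 1.
  i=1: a_1=8, p_1 = 8*2 + 1 = 17, q_1 = 8*1 + 0 = 8.
  i=2: a_2=2, p_2 = 2*17 + 2 = 36, q_2 = 2*8 + 1 = 17.
  i=3: a_3=4, p_3 = 4*36 + 17 = 161, q_3 = 4*17 + 8 = 76.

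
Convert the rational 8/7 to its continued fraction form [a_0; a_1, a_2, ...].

[1; 7]

Run the Euclidean algorithm on 8 and 7; the successive quotients are the partial quotients a_0, a_1, ... (each step inverts the fractional part left over by the previous one):
  8 = 1*7 + 1, so a_0 = 1.
  7 = 7*1 + 0, so a_1 = 7.
The remainder reaches 0 after 2 divisions, so the expansion has 2 partial quotients, read off in order.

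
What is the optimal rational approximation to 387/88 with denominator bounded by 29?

22/5

Expand x = 387/88 as a continued fraction with the Euclidean algorithm:
  387 = 4*88 + 35, so a_0 = 4.
  88 = 2*35 + 18, so a_1 = 2.
  35 = 1*18 + 17, so a_2 = 1.
  18 = 1*17 + 1, so a_3 = 1.
  17 = 17*1 + 0, so a_4 = 17.
so x = [4; 2, 1, 1, 17].
Convergents (p_i = a_i*p_{i-1} + p_{i-2}, q_i = a_i*q_{i-1} + q_{i-2} with p_{-2}=0, p_{-1}=1, q_{-2}=1, q_{-1}=0), until the denominator exceeds 29:
  i=0: a_0=4, p_0 = 4*1 + 0 = 4, q_0 = 4*0 + 1 = 1.
  i=1: a_1=2, p_1 = 2*4 + 1 = 9, q_1 = 2*1 + 0 = 2.
  i=2: a_2=1, p_2 = 1*9 + 4 = 13, q_2 = 1*2 + 1 = 3.
  i=3: a_3=1, p_3 = 1*13 + 9 = 22, q_3 = 1*3 + 2 = 5.
  i=4: a_4=17, p_4 = 17*22 + 13 = 387, q_4 = 17*5 + 3 = 88.
q_4 = 88 > 29, so the last convergent with denominator <= 29 is p_3/q_3 = 22/5.
The closest fraction with denominator <= 29 is either p_3/q_3 or the intermediate fraction (k*p_3 + p_2)/(k*q_3 + q_2) with the largest k >= 1 whose denominator stays <= 29; these approach x as k grows, and every other convergent or intermediate fraction in range is farther away.
Largest k: floor((29 - q_2)/q_3) = floor((29 - 3)/5) = 5.
That gives (5*22 + 13)/(5*5 + 3) = 123/28.
Compare the errors: |x - 22/5| = |387*5 - 22*88|/(88*5) = 1/440, and |x - 123/28| = |387*28 - 123*88|/(88*28) = 12/2464.
Cross-multiplying, 1*2464 = 2464 < 5280 = 12*440, so 1/440 is smaller: the convergent 22/5 is closer to x than 123/28.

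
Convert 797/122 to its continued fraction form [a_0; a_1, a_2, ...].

Run the Euclidean algorithm on 797 and 122; the successive quotients are the partial quotients a_0, a_1, ... (each step inverts the fractional part left over by the previous one):
  797 = 6*122 + 65, so a_0 = 6.
  122 = 1*65 + 57, so a_1 = 1.
  65 = 1*57 + 8, so a_2 = 1.
  57 = 7*8 + 1, so a_3 = 7.
  8 = 8*1 + 0, so a_4 = 8.
The remainder reaches 0 after 5 divisions, so the expansion has 5 partial quotients, read off in order.

[6; 1, 1, 7, 8]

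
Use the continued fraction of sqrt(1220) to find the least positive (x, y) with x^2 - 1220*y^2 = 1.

First expand sqrt(1220) as a continued fraction. With x_i = (sqrt(1220) + m_i)/d_i and (m_0, d_0) = (0, 1): a_0 = floor(sqrt(1220)) = 34, since 34^2 = 1156 <= 1220 < 1225 = 35^2.
Iterate m_{i+1} = d_i*a_i - m_i, d_{i+1} = (1220 - m_{i+1}^2)/d_i, a_{i+1} = floor((a_0 + m_{i+1})/d_{i+1}):
  m_1 = 1*34 - 0 = 34, d_1 = (1220 - 34^2)/1 = 64/1 = 64, a_1 = floor((34 + 34)/64) = 1.
  m_2 = 64*1 - 34 = 30, d_2 = (1220 - 30^2)/64 = 320/64 = 5, a_2 = floor((34 + 30)/5) = 12.
  m_3 = 5*12 - 30 = 30, d_3 = (1220 - 30^2)/5 = 320/5 = 64, a_3 = floor((34 + 30)/64) = 1.
  m_4 = 64*1 - 30 = 34, d_4 = (1220 - 34^2)/64 = 64/64 = 1, a_4 = floor((34 + 34)/1) = 68.
  m_5 = 1*68 - 34 = 34, d_5 = (1220 - 34^2)/1 = 64/1 = 64: (m_5, d_5) = (m_1, d_1) = (34, 64), so from here the quotients repeat a_1, ..., a_4; the period length is 4.
So sqrt(1220) = [34; (1, 12, 1, 68)] with period length k = 4.
k is even, so the fundamental solution of x^2 - 1220y^2 = 1 is (p_{k-1}, q_{k-1}) = (p_3, q_3); compute convergents through index 3.
Convergents (p_i = a_i*p_{i-1} + p_{i-2}, q_i = a_i*q_{i-1} + q_{i-2} with p_{-2}=0, p_{-1}=1, q_{-2}=1, q_{-1}=0):
  i=0: a_0=34, p_0 = 34*1 + 0 = 34, q_0 = 34*0 + 1 = 1.
  i=1: a_1=1, p_1 = 1*34 + 1 = 35, q_1 = 1*1 + 0 = 1.
  i=2: a_2=12, p_2 = 12*35 + 34 = 454, q_2 = 12*1 + 1 = 13.
  i=3: a_3=1, p_3 = 1*454 + 35 = 489, q_3 = 1*13 + 1 = 14.
Check: 489^2 - 1220*14^2 = 239121 - 239120 = 1, so (x, y) = (489, 14) solves the equation, and by the theorem it is the least positive solution.

(x, y) = (489, 14)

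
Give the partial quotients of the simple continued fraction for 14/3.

[4; 1, 2]

Run the Euclidean algorithm on 14 and 3; the successive quotients are the partial quotients a_0, a_1, ... (each step inverts the fractional part left over by the previous one):
  14 = 4*3 + 2, so a_0 = 4.
  3 = 1*2 + 1, so a_1 = 1.
  2 = 2*1 + 0, so a_2 = 2.
The remainder reaches 0 after 3 divisions, so the expansion has 3 partial quotients, read off in order.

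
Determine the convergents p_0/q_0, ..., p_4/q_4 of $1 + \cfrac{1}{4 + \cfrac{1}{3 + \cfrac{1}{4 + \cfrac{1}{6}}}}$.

Using the convergent recurrence p_i = a_i*p_{i-1} + p_{i-2}, q_i = a_i*q_{i-1} + q_{i-2} with p_{-2}=0, p_{-1}=1, q_{-2}=1, q_{-1}=0:
  i=0: a_0=1, p_0 = 1*1 + 0 = 1, q_0 = 1*0 + 1 = 1.
  i=1: a_1=4, p_1 = 4*1 + 1 = 5, q_1 = 4*1 + 0 = 4.
  i=2: a_2=3, p_2 = 3*5 + 1 = 16, q_2 = 3*4 + 1 = 13.
  i=3: a_3=4, p_3 = 4*16 + 5 = 69, q_3 = 4*13 + 4 = 56.
  i=4: a_4=6, p_4 = 6*69 + 16 = 430, q_4 = 6*56 + 13 = 349.

1/1, 5/4, 16/13, 69/56, 430/349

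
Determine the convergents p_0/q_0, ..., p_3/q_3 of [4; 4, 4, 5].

4/1, 17/4, 72/17, 377/89

Using the convergent recurrence p_i = a_i*p_{i-1} + p_{i-2}, q_i = a_i*q_{i-1} + q_{i-2} with p_{-2}=0, p_{-1}=1, q_{-2}=1, q_{-1}=0:
  i=0: a_0=4, p_0 = 4*1 + 0 = 4, q_0 = 4*0 + 1 = 1.
  i=1: a_1=4, p_1 = 4*4 + 1 = 17, q_1 = 4*1 + 0 = 4.
  i=2: a_2=4, p_2 = 4*17 + 4 = 72, q_2 = 4*4 + 1 = 17.
  i=3: a_3=5, p_3 = 5*72 + 17 = 377, q_3 = 5*17 + 4 = 89.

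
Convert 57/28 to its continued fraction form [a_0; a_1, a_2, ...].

[2; 28]

Run the Euclidean algorithm on 57 and 28; the successive quotients are the partial quotients a_0, a_1, ... (each step inverts the fractional part left over by the previous one):
  57 = 2*28 + 1, so a_0 = 2.
  28 = 28*1 + 0, so a_1 = 28.
The remainder reaches 0 after 2 divisions, so the expansion has 2 partial quotients, read off in order.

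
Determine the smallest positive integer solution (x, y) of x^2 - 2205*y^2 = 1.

(x, y) = (51841, 1104)

First expand sqrt(2205) as a continued fraction. With x_i = (sqrt(2205) + m_i)/d_i and (m_0, d_0) = (0, 1): a_0 = floor(sqrt(2205)) = 46, since 46^2 = 2116 <= 2205 < 2209 = 47^2.
Iterate m_{i+1} = d_i*a_i - m_i, d_{i+1} = (2205 - m_{i+1}^2)/d_i, a_{i+1} = floor((a_0 + m_{i+1})/d_{i+1}):
  m_1 = 1*46 - 0 = 46, d_1 = (2205 - 46^2)/1 = 89/1 = 89, a_1 = floor((46 + 46)/89) = 1.
  m_2 = 89*1 - 46 = 43, d_2 = (2205 - 43^2)/89 = 356/89 = 4, a_2 = floor((46 + 43)/4) = 22.
  m_3 = 4*22 - 43 = 45, d_3 = (2205 - 45^2)/4 = 180/4 = 45, a_3 = floor((46 + 45)/45) = 2.
  m_4 = 45*2 - 45 = 45, d_4 = (2205 - 45^2)/45 = 180/45 = 4, a_4 = floor((46 + 45)/4) = 22.
  m_5 = 4*22 - 45 = 43, d_5 = (2205 - 43^2)/4 = 356/4 = 89, a_5 = floor((46 + 43)/89) = 1.
  m_6 = 89*1 - 43 = 46, d_6 = (2205 - 46^2)/89 = 89/89 = 1, a_6 = floor((46 + 46)/1) = 92.
  m_7 = 1*92 - 46 = 46, d_7 = (2205 - 46^2)/1 = 89/1 = 89: (m_7, d_7) = (m_1, d_1) = (46, 89), so from here the quotients repeat a_1, ..., a_6; the period length is 6.
So sqrt(2205) = [46; (1, 22, 2, 22, 1, 92)] with period length k = 6.
k is even, so the fundamental solution of x^2 - 2205y^2 = 1 is (p_{k-1}, q_{k-1}) = (p_5, q_5); compute convergents through index 5.
Convergents (p_i = a_i*p_{i-1} + p_{i-2}, q_i = a_i*q_{i-1} + q_{i-2} with p_{-2}=0, p_{-1}=1, q_{-2}=1, q_{-1}=0):
  i=0: a_0=46, p_0 = 46*1 + 0 = 46, q_0 = 46*0 + 1 = 1.
  i=1: a_1=1, p_1 = 1*46 + 1 = 47, q_1 = 1*1 + 0 = 1.
  i=2: a_2=22, p_2 = 22*47 + 46 = 1080, q_2 = 22*1 + 1 = 23.
  i=3: a_3=2, p_3 = 2*1080 + 47 = 2207, q_3 = 2*23 + 1 = 47.
  i=4: a_4=22, p_4 = 22*2207 + 1080 = 49634, q_4 = 22*47 + 23 = 1057.
  i=5: a_5=1, p_5 = 1*49634 + 2207 = 51841, q_5 = 1*1057 + 47 = 1104.
Check: 51841^2 - 2205*1104^2 = 2687489281 - 2687489280 = 1, so (x, y) = (51841, 1104) solves the equation, and by the theorem it is the least positive solution.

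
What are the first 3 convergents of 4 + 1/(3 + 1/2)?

Using the convergent recurrence p_i = a_i*p_{i-1} + p_{i-2}, q_i = a_i*q_{i-1} + q_{i-2} with p_{-2}=0, p_{-1}=1, q_{-2}=1, q_{-1}=0:
  i=0: a_0=4, p_0 = 4*1 + 0 = 4, q_0 = 4*0 + 1 = 1.
  i=1: a_1=3, p_1 = 3*4 + 1 = 13, q_1 = 3*1 + 0 = 3.
  i=2: a_2=2, p_2 = 2*13 + 4 = 30, q_2 = 2*3 + 1 = 7.

4/1, 13/3, 30/7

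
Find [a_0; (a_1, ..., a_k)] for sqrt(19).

[4; (2, 1, 3, 1, 2, 8)]

Write x_i = (sqrt(19) + m_i)/d_i with (m_0, d_0) = (0, 1). a_0 = floor(sqrt(19)) = 4, since 4^2 = 16 <= 19 < 25 = 5^2.
Iterate m_{i+1} = d_i*a_i - m_i, d_{i+1} = (19 - m_{i+1}^2)/d_i, a_{i+1} = floor((a_0 + m_{i+1})/d_{i+1}):
  m_1 = 1*4 - 0 = 4, d_1 = (19 - 4^2)/1 = 3/1 = 3, a_1 = floor((4 + 4)/3) = 2.
  m_2 = 3*2 - 4 = 2, d_2 = (19 - 2^2)/3 = 15/3 = 5, a_2 = floor((4 + 2)/5) = 1.
  m_3 = 5*1 - 2 = 3, d_3 = (19 - 3^2)/5 = 10/5 = 2, a_3 = floor((4 + 3)/2) = 3.
  m_4 = 2*3 - 3 = 3, d_4 = (19 - 3^2)/2 = 10/2 = 5, a_4 = floor((4 + 3)/5) = 1.
  m_5 = 5*1 - 3 = 2, d_5 = (19 - 2^2)/5 = 15/5 = 3, a_5 = floor((4 + 2)/3) = 2.
  m_6 = 3*2 - 2 = 4, d_6 = (19 - 4^2)/3 = 3/3 = 1, a_6 = floor((4 + 4)/1) = 8.
  m_7 = 1*8 - 4 = 4, d_7 = (19 - 4^2)/1 = 3/1 = 3: (m_7, d_7) = (m_1, d_1) = (4, 3), so from here the quotients repeat a_1, ..., a_6; the period length is 6.
Hence the expansion of sqrt(19) is a_0 = 4 followed by the repeating block 2, 1, 3, 1, 2, 8 (period 6).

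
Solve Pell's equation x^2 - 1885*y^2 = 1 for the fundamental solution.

First expand sqrt(1885) as a continued fraction. With x_i = (sqrt(1885) + m_i)/d_i and (m_0, d_0) = (0, 1): a_0 = floor(sqrt(1885)) = 43, since 43^2 = 1849 <= 1885 < 1936 = 44^2.
Iterate m_{i+1} = d_i*a_i - m_i, d_{i+1} = (1885 - m_{i+1}^2)/d_i, a_{i+1} = floor((a_0 + m_{i+1})/d_{i+1}):
  m_1 = 1*43 - 0 = 43, d_1 = (1885 - 43^2)/1 = 36/1 = 36, a_1 = floor((43 + 43)/36) = 2.
  m_2 = 36*2 - 43 = 29, d_2 = (1885 - 29^2)/36 = 1044/36 = 29, a_2 = floor((43 + 29)/29) = 2.
  m_3 = 29*2 - 29 = 29, d_3 = (1885 - 29^2)/29 = 1044/29 = 36, a_3 = floor((43 + 29)/36) = 2.
  m_4 = 36*2 - 29 = 43, d_4 = (1885 - 43^2)/36 = 36/36 = 1, a_4 = floor((43 + 43)/1) = 86.
  m_5 = 1*86 - 43 = 43, d_5 = (1885 - 43^2)/1 = 36/1 = 36: (m_5, d_5) = (m_1, d_1) = (43, 36), so from here the quotients repeat a_1, ..., a_4; the period length is 4.
So sqrt(1885) = [43; (2, 2, 2, 86)] with period length k = 4.
k is even, so the fundamental solution of x^2 - 1885y^2 = 1 is (p_{k-1}, q_{k-1}) = (p_3, q_3); compute convergents through index 3.
Convergents (p_i = a_i*p_{i-1} + p_{i-2}, q_i = a_i*q_{i-1} + q_{i-2} with p_{-2}=0, p_{-1}=1, q_{-2}=1, q_{-1}=0):
  i=0: a_0=43, p_0 = 43*1 + 0 = 43, q_0 = 43*0 + 1 = 1.
  i=1: a_1=2, p_1 = 2*43 + 1 = 87, q_1 = 2*1 + 0 = 2.
  i=2: a_2=2, p_2 = 2*87 + 43 = 217, q_2 = 2*2 + 1 = 5.
  i=3: a_3=2, p_3 = 2*217 + 87 = 521, q_3 = 2*5 + 2 = 12.
Check: 521^2 - 1885*12^2 = 271441 - 271440 = 1, so (x, y) = (521, 12) solves the equation, and by the theorem it is the least positive solution.

(x, y) = (521, 12)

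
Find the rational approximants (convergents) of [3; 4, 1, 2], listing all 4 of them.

3/1, 13/4, 16/5, 45/14

Using the convergent recurrence p_i = a_i*p_{i-1} + p_{i-2}, q_i = a_i*q_{i-1} + q_{i-2} with p_{-2}=0, p_{-1}=1, q_{-2}=1, q_{-1}=0:
  i=0: a_0=3, p_0 = 3*1 + 0 = 3, q_0 = 3*0 + 1 = 1.
  i=1: a_1=4, p_1 = 4*3 + 1 = 13, q_1 = 4*1 + 0 = 4.
  i=2: a_2=1, p_2 = 1*13 + 3 = 16, q_2 = 1*4 + 1 = 5.
  i=3: a_3=2, p_3 = 2*16 + 13 = 45, q_3 = 2*5 + 4 = 14.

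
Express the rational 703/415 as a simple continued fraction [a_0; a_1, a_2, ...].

[1; 1, 2, 3, 1, 2, 1, 3, 2]

Run the Euclidean algorithm on 703 and 415; the successive quotients are the partial quotients a_0, a_1, ... (each step inverts the fractional part left over by the previous one):
  703 = 1*415 + 288, so a_0 = 1.
  415 = 1*288 + 127, so a_1 = 1.
  288 = 2*127 + 34, so a_2 = 2.
  127 = 3*34 + 25, so a_3 = 3.
  34 = 1*25 + 9, so a_4 = 1.
  25 = 2*9 + 7, so a_5 = 2.
  9 = 1*7 + 2, so a_6 = 1.
  7 = 3*2 + 1, so a_7 = 3.
  2 = 2*1 + 0, so a_8 = 2.
The remainder reaches 0 after 9 divisions, so the expansion has 9 partial quotients, read off in order.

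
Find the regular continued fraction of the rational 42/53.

[0; 1, 3, 1, 4, 2]

Run the Euclidean algorithm on 42 and 53; the successive quotients are the partial quotients a_0, a_1, ... (each step inverts the fractional part left over by the previous one):
  42 = 0*53 + 42, so a_0 = 0.
  53 = 1*42 + 11, so a_1 = 1.
  42 = 3*11 + 9, so a_2 = 3.
  11 = 1*9 + 2, so a_3 = 1.
  9 = 4*2 + 1, so a_4 = 4.
  2 = 2*1 + 0, so a_5 = 2.
The remainder reaches 0 after 6 divisions, so the expansion has 6 partial quotients, read off in order.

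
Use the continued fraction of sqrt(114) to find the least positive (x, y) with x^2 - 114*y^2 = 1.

(x, y) = (1025, 96)

First expand sqrt(114) as a continued fraction. With x_i = (sqrt(114) + m_i)/d_i and (m_0, d_0) = (0, 1): a_0 = floor(sqrt(114)) = 10, since 10^2 = 100 <= 114 < 121 = 11^2.
Iterate m_{i+1} = d_i*a_i - m_i, d_{i+1} = (114 - m_{i+1}^2)/d_i, a_{i+1} = floor((a_0 + m_{i+1})/d_{i+1}):
  m_1 = 1*10 - 0 = 10, d_1 = (114 - 10^2)/1 = 14/1 = 14, a_1 = floor((10 + 10)/14) = 1.
  m_2 = 14*1 - 10 = 4, d_2 = (114 - 4^2)/14 = 98/14 = 7, a_2 = floor((10 + 4)/7) = 2.
  m_3 = 7*2 - 4 = 10, d_3 = (114 - 10^2)/7 = 14/7 = 2, a_3 = floor((10 + 10)/2) = 10.
  m_4 = 2*10 - 10 = 10, d_4 = (114 - 10^2)/2 = 14/2 = 7, a_4 = floor((10 + 10)/7) = 2.
  m_5 = 7*2 - 10 = 4, d_5 = (114 - 4^2)/7 = 98/7 = 14, a_5 = floor((10 + 4)/14) = 1.
  m_6 = 14*1 - 4 = 10, d_6 = (114 - 10^2)/14 = 14/14 = 1, a_6 = floor((10 + 10)/1) = 20.
  m_7 = 1*20 - 10 = 10, d_7 = (114 - 10^2)/1 = 14/1 = 14: (m_7, d_7) = (m_1, d_1) = (10, 14), so from here the quotients repeat a_1, ..., a_6; the period length is 6.
So sqrt(114) = [10; (1, 2, 10, 2, 1, 20)] with period length k = 6.
k is even, so the fundamental solution of x^2 - 114y^2 = 1 is (p_{k-1}, q_{k-1}) = (p_5, q_5); compute convergents through index 5.
Convergents (p_i = a_i*p_{i-1} + p_{i-2}, q_i = a_i*q_{i-1} + q_{i-2} with p_{-2}=0, p_{-1}=1, q_{-2}=1, q_{-1}=0):
  i=0: a_0=10, p_0 = 10*1 + 0 = 10, q_0 = 10*0 + 1 = 1.
  i=1: a_1=1, p_1 = 1*10 + 1 = 11, q_1 = 1*1 + 0 = 1.
  i=2: a_2=2, p_2 = 2*11 + 10 = 32, q_2 = 2*1 + 1 = 3.
  i=3: a_3=10, p_3 = 10*32 + 11 = 331, q_3 = 10*3 + 1 = 31.
  i=4: a_4=2, p_4 = 2*331 + 32 = 694, q_4 = 2*31 + 3 = 65.
  i=5: a_5=1, p_5 = 1*694 + 331 = 1025, q_5 = 1*65 + 31 = 96.
Check: 1025^2 - 114*96^2 = 1050625 - 1050624 = 1, so (x, y) = (1025, 96) solves the equation, and by the theorem it is the least positive solution.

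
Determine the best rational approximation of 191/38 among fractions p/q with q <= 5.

Expand x = 191/38 as a continued fraction with the Euclidean algorithm:
  191 = 5*38 + 1, so a_0 = 5.
  38 = 38*1 + 0, so a_1 = 38.
so x = [5; 38].
Convergents (p_i = a_i*p_{i-1} + p_{i-2}, q_i = a_i*q_{i-1} + q_{i-2} with p_{-2}=0, p_{-1}=1, q_{-2}=1, q_{-1}=0), until the denominator exceeds 5:
  i=0: a_0=5, p_0 = 5*1 + 0 = 5, q_0 = 5*0 + 1 = 1.
  i=1: a_1=38, p_1 = 38*5 + 1 = 191, q_1 = 38*1 + 0 = 38.
q_1 = 38 > 5, so the last convergent with denominator <= 5 is p_0/q_0 = 5/1.
The closest fraction with denominator <= 5 is either p_0/q_0 or the intermediate fraction (k*p_0 + p_{-1})/(k*q_0 + q_{-1}) with the largest k >= 1 whose denominator stays <= 5; these approach x as k grows, and every other convergent or intermediate fraction in range is farther away.
Largest k: floor((5 - q_{-1})/q_0) = floor((5 - 0)/1) = 5 (using the seeds p_{-1} = 1, q_{-1} = 0).
That gives (5*5 + 1)/(5*1 + 0) = 26/5.
Compare the errors: |x - 5/1| = |191*1 - 5*38|/(38*1) = 1/38, and |x - 26/5| = |191*5 - 26*38|/(38*5) = 33/190.
Cross-multiplying, 1*190 = 190 < 1254 = 33*38, so 1/38 is smaller: the convergent 5/1 is closer to x than 26/5.

5/1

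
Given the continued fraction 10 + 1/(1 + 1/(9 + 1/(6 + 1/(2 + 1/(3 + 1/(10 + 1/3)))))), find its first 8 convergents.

10/1, 11/1, 109/10, 665/61, 1439/132, 4982/457, 51259/4702, 158759/14563

Using the convergent recurrence p_i = a_i*p_{i-1} + p_{i-2}, q_i = a_i*q_{i-1} + q_{i-2} with p_{-2}=0, p_{-1}=1, q_{-2}=1, q_{-1}=0:
  i=0: a_0=10, p_0 = 10*1 + 0 = 10, q_0 = 10*0 + 1 = 1.
  i=1: a_1=1, p_1 = 1*10 + 1 = 11, q_1 = 1*1 + 0 = 1.
  i=2: a_2=9, p_2 = 9*11 + 10 = 109, q_2 = 9*1 + 1 = 10.
  i=3: a_3=6, p_3 = 6*109 + 11 = 665, q_3 = 6*10 + 1 = 61.
  i=4: a_4=2, p_4 = 2*665 + 109 = 1439, q_4 = 2*61 + 10 = 132.
  i=5: a_5=3, p_5 = 3*1439 + 665 = 4982, q_5 = 3*132 + 61 = 457.
  i=6: a_6=10, p_6 = 10*4982 + 1439 = 51259, q_6 = 10*457 + 132 = 4702.
  i=7: a_7=3, p_7 = 3*51259 + 4982 = 158759, q_7 = 3*4702 + 457 = 14563.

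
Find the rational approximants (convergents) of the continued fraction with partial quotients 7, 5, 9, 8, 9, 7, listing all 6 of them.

Using the convergent recurrence p_i = a_i*p_{i-1} + p_{i-2}, q_i = a_i*q_{i-1} + q_{i-2} with p_{-2}=0, p_{-1}=1, q_{-2}=1, q_{-1}=0:
  i=0: a_0=7, p_0 = 7*1 + 0 = 7, q_0 = 7*0 + 1 = 1.
  i=1: a_1=5, p_1 = 5*7 + 1 = 36, q_1 = 5*1 + 0 = 5.
  i=2: a_2=9, p_2 = 9*36 + 7 = 331, q_2 = 9*5 + 1 = 46.
  i=3: a_3=8, p_3 = 8*331 + 36 = 2684, q_3 = 8*46 + 5 = 373.
  i=4: a_4=9, p_4 = 9*2684 + 331 = 24487, q_4 = 9*373 + 46 = 3403.
  i=5: a_5=7, p_5 = 7*24487 + 2684 = 174093, q_5 = 7*3403 + 373 = 24194.

7/1, 36/5, 331/46, 2684/373, 24487/3403, 174093/24194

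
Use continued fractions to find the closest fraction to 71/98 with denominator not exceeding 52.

21/29

Expand x = 71/98 as a continued fraction with the Euclidean algorithm:
  71 = 0*98 + 71, so a_0 = 0.
  98 = 1*71 + 27, so a_1 = 1.
  71 = 2*27 + 17, so a_2 = 2.
  27 = 1*17 + 10, so a_3 = 1.
  17 = 1*10 + 7, so a_4 = 1.
  10 = 1*7 + 3, so a_5 = 1.
  7 = 2*3 + 1, so a_6 = 2.
  3 = 3*1 + 0, so a_7 = 3.
so x = [0; 1, 2, 1, 1, 1, 2, 3].
Convergents (p_i = a_i*p_{i-1} + p_{i-2}, q_i = a_i*q_{i-1} + q_{i-2} with p_{-2}=0, p_{-1}=1, q_{-2}=1, q_{-1}=0), until the denominator exceeds 52:
  i=0: a_0=0, p_0 = 0*1 + 0 = 0, q_0 = 0*0 + 1 = 1.
  i=1: a_1=1, p_1 = 1*0 + 1 = 1, q_1 = 1*1 + 0 = 1.
  i=2: a_2=2, p_2 = 2*1 + 0 = 2, q_2 = 2*1 + 1 = 3.
  i=3: a_3=1, p_3 = 1*2 + 1 = 3, q_3 = 1*3 + 1 = 4.
  i=4: a_4=1, p_4 = 1*3 + 2 = 5, q_4 = 1*4 + 3 = 7.
  i=5: a_5=1, p_5 = 1*5 + 3 = 8, q_5 = 1*7 + 4 = 11.
  i=6: a_6=2, p_6 = 2*8 + 5 = 21, q_6 = 2*11 + 7 = 29.
  i=7: a_7=3, p_7 = 3*21 + 8 = 71, q_7 = 3*29 + 11 = 98.
q_7 = 98 > 52, so the last convergent with denominator <= 52 is p_6/q_6 = 21/29.
The closest fraction with denominator <= 52 is either p_6/q_6 or the intermediate fraction (k*p_6 + p_5)/(k*q_6 + q_5) with the largest k >= 1 whose denominator stays <= 52; these approach x as k grows, and every other convergent or intermediate fraction in range is farther away.
Largest k: floor((52 - q_5)/q_6) = floor((52 - 11)/29) = 1.
That gives (1*21 + 8)/(1*29 + 11) = 29/40.
Compare the errors: |x - 21/29| = |71*29 - 21*98|/(98*29) = 1/2842, and |x - 29/40| = |71*40 - 29*98|/(98*40) = 2/3920.
Cross-multiplying, 1*3920 = 3920 < 5684 = 2*2842, so 1/2842 is smaller: the convergent 21/29 is closer to x than 29/40.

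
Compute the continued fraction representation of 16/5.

[3; 5]

Run the Euclidean algorithm on 16 and 5; the successive quotients are the partial quotients a_0, a_1, ... (each step inverts the fractional part left over by the previous one):
  16 = 3*5 + 1, so a_0 = 3.
  5 = 5*1 + 0, so a_1 = 5.
The remainder reaches 0 after 2 divisions, so the expansion has 2 partial quotients, read off in order.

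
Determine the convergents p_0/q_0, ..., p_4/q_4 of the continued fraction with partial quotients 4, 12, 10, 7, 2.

4/1, 49/12, 494/121, 3507/859, 7508/1839

Using the convergent recurrence p_i = a_i*p_{i-1} + p_{i-2}, q_i = a_i*q_{i-1} + q_{i-2} with p_{-2}=0, p_{-1}=1, q_{-2}=1, q_{-1}=0:
  i=0: a_0=4, p_0 = 4*1 + 0 = 4, q_0 = 4*0 + 1 = 1.
  i=1: a_1=12, p_1 = 12*4 + 1 = 49, q_1 = 12*1 + 0 = 12.
  i=2: a_2=10, p_2 = 10*49 + 4 = 494, q_2 = 10*12 + 1 = 121.
  i=3: a_3=7, p_3 = 7*494 + 49 = 3507, q_3 = 7*121 + 12 = 859.
  i=4: a_4=2, p_4 = 2*3507 + 494 = 7508, q_4 = 2*859 + 121 = 1839.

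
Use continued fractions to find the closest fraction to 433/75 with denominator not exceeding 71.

Expand x = 433/75 as a continued fraction with the Euclidean algorithm:
  433 = 5*75 + 58, so a_0 = 5.
  75 = 1*58 + 17, so a_1 = 1.
  58 = 3*17 + 7, so a_2 = 3.
  17 = 2*7 + 3, so a_3 = 2.
  7 = 2*3 + 1, so a_4 = 2.
  3 = 3*1 + 0, so a_5 = 3.
so x = [5; 1, 3, 2, 2, 3].
Convergents (p_i = a_i*p_{i-1} + p_{i-2}, q_i = a_i*q_{i-1} + q_{i-2} with p_{-2}=0, p_{-1}=1, q_{-2}=1, q_{-1}=0), until the denominator exceeds 71:
  i=0: a_0=5, p_0 = 5*1 + 0 = 5, q_0 = 5*0 + 1 = 1.
  i=1: a_1=1, p_1 = 1*5 + 1 = 6, q_1 = 1*1 + 0 = 1.
  i=2: a_2=3, p_2 = 3*6 + 5 = 23, q_2 = 3*1 + 1 = 4.
  i=3: a_3=2, p_3 = 2*23 + 6 = 52, q_3 = 2*4 + 1 = 9.
  i=4: a_4=2, p_4 = 2*52 + 23 = 127, q_4 = 2*9 + 4 = 22.
  i=5: a_5=3, p_5 = 3*127 + 52 = 433, q_5 = 3*22 + 9 = 75.
q_5 = 75 > 71, so the last convergent with denominator <= 71 is p_4/q_4 = 127/22.
The closest fraction with denominator <= 71 is either p_4/q_4 or the intermediate fraction (k*p_4 + p_3)/(k*q_4 + q_3) with the largest k >= 1 whose denominator stays <= 71; these approach x as k grows, and every other convergent or intermediate fraction in range is farther away.
Largest k: floor((71 - q_3)/q_4) = floor((71 - 9)/22) = 2.
That gives (2*127 + 52)/(2*22 + 9) = 306/53.
Compare the errors: |x - 127/22| = |433*22 - 127*75|/(75*22) = 1/1650, and |x - 306/53| = |433*53 - 306*75|/(75*53) = 1/3975.
Cross-multiplying, 1*1650 = 1650 < 3975 = 1*3975, so 1/3975 is smaller: the intermediate fraction 306/53 is closer to x than 127/22.

306/53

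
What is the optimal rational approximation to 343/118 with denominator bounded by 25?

Expand x = 343/118 as a continued fraction with the Euclidean algorithm:
  343 = 2*118 + 107, so a_0 = 2.
  118 = 1*107 + 11, so a_1 = 1.
  107 = 9*11 + 8, so a_2 = 9.
  11 = 1*8 + 3, so a_3 = 1.
  8 = 2*3 + 2, so a_4 = 2.
  3 = 1*2 + 1, so a_5 = 1.
  2 = 2*1 + 0, so a_6 = 2.
so x = [2; 1, 9, 1, 2, 1, 2].
Convergents (p_i = a_i*p_{i-1} + p_{i-2}, q_i = a_i*q_{i-1} + q_{i-2} with p_{-2}=0, p_{-1}=1, q_{-2}=1, q_{-1}=0), until the denominator exceeds 25:
  i=0: a_0=2, p_0 = 2*1 + 0 = 2, q_0 = 2*0 + 1 = 1.
  i=1: a_1=1, p_1 = 1*2 + 1 = 3, q_1 = 1*1 + 0 = 1.
  i=2: a_2=9, p_2 = 9*3 + 2 = 29, q_2 = 9*1 + 1 = 10.
  i=3: a_3=1, p_3 = 1*29 + 3 = 32, q_3 = 1*10 + 1 = 11.
  i=4: a_4=2, p_4 = 2*32 + 29 = 93, q_4 = 2*11 + 10 = 32.
q_4 = 32 > 25, so the last convergent with denominator <= 25 is p_3/q_3 = 32/11.
The closest fraction with denominator <= 25 is either p_3/q_3 or the intermediate fraction (k*p_3 + p_2)/(k*q_3 + q_2) with the largest k >= 1 whose denominator stays <= 25; these approach x as k grows, and every other convergent or intermediate fraction in range is farther away.
Largest k: floor((25 - q_2)/q_3) = floor((25 - 10)/11) = 1.
That gives (1*32 + 29)/(1*11 + 10) = 61/21.
Compare the errors: |x - 32/11| = |343*11 - 32*118|/(118*11) = 3/1298, and |x - 61/21| = |343*21 - 61*118|/(118*21) = 5/2478.
Cross-multiplying, 5*1298 = 6490 < 7434 = 3*2478, so 5/2478 is smaller: the intermediate fraction 61/21 is closer to x than 32/11.

61/21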